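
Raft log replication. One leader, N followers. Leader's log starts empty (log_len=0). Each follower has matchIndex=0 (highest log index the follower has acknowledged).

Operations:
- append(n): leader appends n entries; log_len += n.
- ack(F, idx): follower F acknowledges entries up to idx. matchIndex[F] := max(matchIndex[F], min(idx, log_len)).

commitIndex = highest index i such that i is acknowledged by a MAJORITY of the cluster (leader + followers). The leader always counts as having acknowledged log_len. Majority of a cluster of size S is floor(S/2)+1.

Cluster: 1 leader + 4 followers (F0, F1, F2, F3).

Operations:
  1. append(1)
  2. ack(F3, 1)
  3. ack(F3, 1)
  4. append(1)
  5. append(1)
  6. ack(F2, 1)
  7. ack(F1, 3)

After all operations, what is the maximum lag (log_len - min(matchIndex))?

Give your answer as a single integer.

Answer: 3

Derivation:
Op 1: append 1 -> log_len=1
Op 2: F3 acks idx 1 -> match: F0=0 F1=0 F2=0 F3=1; commitIndex=0
Op 3: F3 acks idx 1 -> match: F0=0 F1=0 F2=0 F3=1; commitIndex=0
Op 4: append 1 -> log_len=2
Op 5: append 1 -> log_len=3
Op 6: F2 acks idx 1 -> match: F0=0 F1=0 F2=1 F3=1; commitIndex=1
Op 7: F1 acks idx 3 -> match: F0=0 F1=3 F2=1 F3=1; commitIndex=1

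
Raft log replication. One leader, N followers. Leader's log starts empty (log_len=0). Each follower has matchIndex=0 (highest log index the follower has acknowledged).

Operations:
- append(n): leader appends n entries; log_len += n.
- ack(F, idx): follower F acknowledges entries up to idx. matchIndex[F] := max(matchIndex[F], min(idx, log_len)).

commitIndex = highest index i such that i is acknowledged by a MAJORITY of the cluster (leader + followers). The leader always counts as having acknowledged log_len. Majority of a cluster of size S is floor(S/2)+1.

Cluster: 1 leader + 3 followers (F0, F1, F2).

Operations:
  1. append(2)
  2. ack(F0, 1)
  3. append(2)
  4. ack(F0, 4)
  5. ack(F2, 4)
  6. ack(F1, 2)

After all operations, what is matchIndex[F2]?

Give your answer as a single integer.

Op 1: append 2 -> log_len=2
Op 2: F0 acks idx 1 -> match: F0=1 F1=0 F2=0; commitIndex=0
Op 3: append 2 -> log_len=4
Op 4: F0 acks idx 4 -> match: F0=4 F1=0 F2=0; commitIndex=0
Op 5: F2 acks idx 4 -> match: F0=4 F1=0 F2=4; commitIndex=4
Op 6: F1 acks idx 2 -> match: F0=4 F1=2 F2=4; commitIndex=4

Answer: 4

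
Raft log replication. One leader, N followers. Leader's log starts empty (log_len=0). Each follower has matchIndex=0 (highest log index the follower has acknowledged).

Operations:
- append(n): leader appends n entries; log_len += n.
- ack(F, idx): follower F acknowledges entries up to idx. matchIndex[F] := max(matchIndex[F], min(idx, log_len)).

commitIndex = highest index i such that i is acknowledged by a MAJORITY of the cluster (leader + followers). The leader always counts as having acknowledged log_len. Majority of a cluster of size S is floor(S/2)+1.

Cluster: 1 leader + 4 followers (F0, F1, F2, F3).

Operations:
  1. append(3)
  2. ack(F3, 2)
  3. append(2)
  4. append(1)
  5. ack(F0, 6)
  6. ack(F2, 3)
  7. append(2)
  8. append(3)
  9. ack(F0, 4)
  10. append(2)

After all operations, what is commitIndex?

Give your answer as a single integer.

Op 1: append 3 -> log_len=3
Op 2: F3 acks idx 2 -> match: F0=0 F1=0 F2=0 F3=2; commitIndex=0
Op 3: append 2 -> log_len=5
Op 4: append 1 -> log_len=6
Op 5: F0 acks idx 6 -> match: F0=6 F1=0 F2=0 F3=2; commitIndex=2
Op 6: F2 acks idx 3 -> match: F0=6 F1=0 F2=3 F3=2; commitIndex=3
Op 7: append 2 -> log_len=8
Op 8: append 3 -> log_len=11
Op 9: F0 acks idx 4 -> match: F0=6 F1=0 F2=3 F3=2; commitIndex=3
Op 10: append 2 -> log_len=13

Answer: 3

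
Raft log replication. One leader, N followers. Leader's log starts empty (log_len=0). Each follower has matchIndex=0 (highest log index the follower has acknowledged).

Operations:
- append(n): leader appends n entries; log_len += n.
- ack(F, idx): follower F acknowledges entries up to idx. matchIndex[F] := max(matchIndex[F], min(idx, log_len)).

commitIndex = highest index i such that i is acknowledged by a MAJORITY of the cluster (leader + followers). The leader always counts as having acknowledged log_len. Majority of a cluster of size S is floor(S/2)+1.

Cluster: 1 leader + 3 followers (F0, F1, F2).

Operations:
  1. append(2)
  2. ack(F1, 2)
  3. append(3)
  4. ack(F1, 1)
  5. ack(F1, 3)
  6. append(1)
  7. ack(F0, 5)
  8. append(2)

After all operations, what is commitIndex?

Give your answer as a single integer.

Op 1: append 2 -> log_len=2
Op 2: F1 acks idx 2 -> match: F0=0 F1=2 F2=0; commitIndex=0
Op 3: append 3 -> log_len=5
Op 4: F1 acks idx 1 -> match: F0=0 F1=2 F2=0; commitIndex=0
Op 5: F1 acks idx 3 -> match: F0=0 F1=3 F2=0; commitIndex=0
Op 6: append 1 -> log_len=6
Op 7: F0 acks idx 5 -> match: F0=5 F1=3 F2=0; commitIndex=3
Op 8: append 2 -> log_len=8

Answer: 3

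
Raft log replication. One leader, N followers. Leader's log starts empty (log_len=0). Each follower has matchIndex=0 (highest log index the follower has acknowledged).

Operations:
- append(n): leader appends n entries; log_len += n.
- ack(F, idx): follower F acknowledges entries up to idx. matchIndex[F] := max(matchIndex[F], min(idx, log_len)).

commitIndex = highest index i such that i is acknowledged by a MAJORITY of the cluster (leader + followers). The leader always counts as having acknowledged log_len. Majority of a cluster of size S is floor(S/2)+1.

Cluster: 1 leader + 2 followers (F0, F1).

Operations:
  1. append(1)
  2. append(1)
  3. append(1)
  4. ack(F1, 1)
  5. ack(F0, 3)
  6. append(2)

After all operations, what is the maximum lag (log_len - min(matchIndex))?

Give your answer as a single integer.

Answer: 4

Derivation:
Op 1: append 1 -> log_len=1
Op 2: append 1 -> log_len=2
Op 3: append 1 -> log_len=3
Op 4: F1 acks idx 1 -> match: F0=0 F1=1; commitIndex=1
Op 5: F0 acks idx 3 -> match: F0=3 F1=1; commitIndex=3
Op 6: append 2 -> log_len=5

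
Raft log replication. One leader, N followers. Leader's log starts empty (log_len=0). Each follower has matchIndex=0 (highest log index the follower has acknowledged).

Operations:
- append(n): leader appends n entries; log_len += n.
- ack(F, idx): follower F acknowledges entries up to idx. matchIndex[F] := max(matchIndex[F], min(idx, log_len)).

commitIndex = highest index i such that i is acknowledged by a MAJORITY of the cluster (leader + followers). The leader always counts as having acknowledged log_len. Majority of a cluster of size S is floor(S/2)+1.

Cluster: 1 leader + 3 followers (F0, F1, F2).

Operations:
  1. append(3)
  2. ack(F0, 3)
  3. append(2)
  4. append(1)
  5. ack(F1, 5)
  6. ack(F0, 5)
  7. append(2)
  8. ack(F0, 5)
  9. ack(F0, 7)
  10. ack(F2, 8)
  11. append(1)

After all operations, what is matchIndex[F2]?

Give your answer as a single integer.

Answer: 8

Derivation:
Op 1: append 3 -> log_len=3
Op 2: F0 acks idx 3 -> match: F0=3 F1=0 F2=0; commitIndex=0
Op 3: append 2 -> log_len=5
Op 4: append 1 -> log_len=6
Op 5: F1 acks idx 5 -> match: F0=3 F1=5 F2=0; commitIndex=3
Op 6: F0 acks idx 5 -> match: F0=5 F1=5 F2=0; commitIndex=5
Op 7: append 2 -> log_len=8
Op 8: F0 acks idx 5 -> match: F0=5 F1=5 F2=0; commitIndex=5
Op 9: F0 acks idx 7 -> match: F0=7 F1=5 F2=0; commitIndex=5
Op 10: F2 acks idx 8 -> match: F0=7 F1=5 F2=8; commitIndex=7
Op 11: append 1 -> log_len=9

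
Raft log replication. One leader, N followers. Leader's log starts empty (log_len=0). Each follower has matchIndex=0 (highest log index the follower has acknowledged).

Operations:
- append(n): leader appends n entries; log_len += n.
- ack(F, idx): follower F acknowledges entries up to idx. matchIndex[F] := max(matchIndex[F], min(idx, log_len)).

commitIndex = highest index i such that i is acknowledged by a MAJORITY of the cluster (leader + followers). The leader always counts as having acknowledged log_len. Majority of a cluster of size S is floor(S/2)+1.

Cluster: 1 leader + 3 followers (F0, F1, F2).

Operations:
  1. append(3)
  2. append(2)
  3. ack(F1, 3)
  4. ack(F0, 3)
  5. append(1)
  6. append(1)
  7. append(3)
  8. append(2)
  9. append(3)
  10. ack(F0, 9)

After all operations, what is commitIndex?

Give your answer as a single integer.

Answer: 3

Derivation:
Op 1: append 3 -> log_len=3
Op 2: append 2 -> log_len=5
Op 3: F1 acks idx 3 -> match: F0=0 F1=3 F2=0; commitIndex=0
Op 4: F0 acks idx 3 -> match: F0=3 F1=3 F2=0; commitIndex=3
Op 5: append 1 -> log_len=6
Op 6: append 1 -> log_len=7
Op 7: append 3 -> log_len=10
Op 8: append 2 -> log_len=12
Op 9: append 3 -> log_len=15
Op 10: F0 acks idx 9 -> match: F0=9 F1=3 F2=0; commitIndex=3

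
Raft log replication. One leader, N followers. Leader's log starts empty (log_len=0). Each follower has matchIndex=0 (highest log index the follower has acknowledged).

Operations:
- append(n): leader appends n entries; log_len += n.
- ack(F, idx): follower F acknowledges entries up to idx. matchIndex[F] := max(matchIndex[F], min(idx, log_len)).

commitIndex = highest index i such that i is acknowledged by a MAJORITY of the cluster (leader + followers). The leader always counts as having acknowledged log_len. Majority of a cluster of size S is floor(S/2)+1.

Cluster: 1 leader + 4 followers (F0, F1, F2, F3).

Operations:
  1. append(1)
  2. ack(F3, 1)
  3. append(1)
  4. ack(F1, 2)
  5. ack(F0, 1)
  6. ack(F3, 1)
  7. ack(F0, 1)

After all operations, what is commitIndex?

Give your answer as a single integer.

Answer: 1

Derivation:
Op 1: append 1 -> log_len=1
Op 2: F3 acks idx 1 -> match: F0=0 F1=0 F2=0 F3=1; commitIndex=0
Op 3: append 1 -> log_len=2
Op 4: F1 acks idx 2 -> match: F0=0 F1=2 F2=0 F3=1; commitIndex=1
Op 5: F0 acks idx 1 -> match: F0=1 F1=2 F2=0 F3=1; commitIndex=1
Op 6: F3 acks idx 1 -> match: F0=1 F1=2 F2=0 F3=1; commitIndex=1
Op 7: F0 acks idx 1 -> match: F0=1 F1=2 F2=0 F3=1; commitIndex=1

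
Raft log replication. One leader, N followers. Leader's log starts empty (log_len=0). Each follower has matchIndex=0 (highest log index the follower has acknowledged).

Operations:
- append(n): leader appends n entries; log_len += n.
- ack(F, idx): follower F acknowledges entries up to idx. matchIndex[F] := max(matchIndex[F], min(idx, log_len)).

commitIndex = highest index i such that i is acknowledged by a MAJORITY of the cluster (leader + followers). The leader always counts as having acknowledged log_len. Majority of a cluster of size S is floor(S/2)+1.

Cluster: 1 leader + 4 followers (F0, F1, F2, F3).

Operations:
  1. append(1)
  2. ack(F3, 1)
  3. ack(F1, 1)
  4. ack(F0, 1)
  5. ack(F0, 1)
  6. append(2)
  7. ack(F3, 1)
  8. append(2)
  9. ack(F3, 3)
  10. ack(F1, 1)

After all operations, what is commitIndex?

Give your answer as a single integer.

Op 1: append 1 -> log_len=1
Op 2: F3 acks idx 1 -> match: F0=0 F1=0 F2=0 F3=1; commitIndex=0
Op 3: F1 acks idx 1 -> match: F0=0 F1=1 F2=0 F3=1; commitIndex=1
Op 4: F0 acks idx 1 -> match: F0=1 F1=1 F2=0 F3=1; commitIndex=1
Op 5: F0 acks idx 1 -> match: F0=1 F1=1 F2=0 F3=1; commitIndex=1
Op 6: append 2 -> log_len=3
Op 7: F3 acks idx 1 -> match: F0=1 F1=1 F2=0 F3=1; commitIndex=1
Op 8: append 2 -> log_len=5
Op 9: F3 acks idx 3 -> match: F0=1 F1=1 F2=0 F3=3; commitIndex=1
Op 10: F1 acks idx 1 -> match: F0=1 F1=1 F2=0 F3=3; commitIndex=1

Answer: 1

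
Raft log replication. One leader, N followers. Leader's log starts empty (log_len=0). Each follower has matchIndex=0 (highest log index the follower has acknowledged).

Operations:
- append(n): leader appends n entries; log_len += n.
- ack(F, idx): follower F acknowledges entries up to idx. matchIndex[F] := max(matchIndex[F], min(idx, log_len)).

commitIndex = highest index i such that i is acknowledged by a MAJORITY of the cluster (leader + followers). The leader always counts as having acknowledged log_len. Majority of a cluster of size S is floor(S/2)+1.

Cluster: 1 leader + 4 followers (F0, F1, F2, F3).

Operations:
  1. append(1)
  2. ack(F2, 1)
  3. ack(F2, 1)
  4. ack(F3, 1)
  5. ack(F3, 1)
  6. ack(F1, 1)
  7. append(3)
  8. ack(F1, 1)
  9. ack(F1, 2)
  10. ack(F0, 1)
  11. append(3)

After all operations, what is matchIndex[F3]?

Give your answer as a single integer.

Answer: 1

Derivation:
Op 1: append 1 -> log_len=1
Op 2: F2 acks idx 1 -> match: F0=0 F1=0 F2=1 F3=0; commitIndex=0
Op 3: F2 acks idx 1 -> match: F0=0 F1=0 F2=1 F3=0; commitIndex=0
Op 4: F3 acks idx 1 -> match: F0=0 F1=0 F2=1 F3=1; commitIndex=1
Op 5: F3 acks idx 1 -> match: F0=0 F1=0 F2=1 F3=1; commitIndex=1
Op 6: F1 acks idx 1 -> match: F0=0 F1=1 F2=1 F3=1; commitIndex=1
Op 7: append 3 -> log_len=4
Op 8: F1 acks idx 1 -> match: F0=0 F1=1 F2=1 F3=1; commitIndex=1
Op 9: F1 acks idx 2 -> match: F0=0 F1=2 F2=1 F3=1; commitIndex=1
Op 10: F0 acks idx 1 -> match: F0=1 F1=2 F2=1 F3=1; commitIndex=1
Op 11: append 3 -> log_len=7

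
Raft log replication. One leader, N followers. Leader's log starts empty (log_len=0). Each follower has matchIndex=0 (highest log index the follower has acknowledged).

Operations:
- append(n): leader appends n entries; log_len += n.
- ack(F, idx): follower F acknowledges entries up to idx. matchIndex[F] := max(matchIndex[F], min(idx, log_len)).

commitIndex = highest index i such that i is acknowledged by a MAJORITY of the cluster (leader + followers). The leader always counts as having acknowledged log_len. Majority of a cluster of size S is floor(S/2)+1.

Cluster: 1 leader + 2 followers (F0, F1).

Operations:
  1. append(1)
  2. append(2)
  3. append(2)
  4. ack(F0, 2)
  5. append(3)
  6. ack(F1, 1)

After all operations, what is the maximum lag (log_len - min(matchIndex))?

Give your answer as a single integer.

Answer: 7

Derivation:
Op 1: append 1 -> log_len=1
Op 2: append 2 -> log_len=3
Op 3: append 2 -> log_len=5
Op 4: F0 acks idx 2 -> match: F0=2 F1=0; commitIndex=2
Op 5: append 3 -> log_len=8
Op 6: F1 acks idx 1 -> match: F0=2 F1=1; commitIndex=2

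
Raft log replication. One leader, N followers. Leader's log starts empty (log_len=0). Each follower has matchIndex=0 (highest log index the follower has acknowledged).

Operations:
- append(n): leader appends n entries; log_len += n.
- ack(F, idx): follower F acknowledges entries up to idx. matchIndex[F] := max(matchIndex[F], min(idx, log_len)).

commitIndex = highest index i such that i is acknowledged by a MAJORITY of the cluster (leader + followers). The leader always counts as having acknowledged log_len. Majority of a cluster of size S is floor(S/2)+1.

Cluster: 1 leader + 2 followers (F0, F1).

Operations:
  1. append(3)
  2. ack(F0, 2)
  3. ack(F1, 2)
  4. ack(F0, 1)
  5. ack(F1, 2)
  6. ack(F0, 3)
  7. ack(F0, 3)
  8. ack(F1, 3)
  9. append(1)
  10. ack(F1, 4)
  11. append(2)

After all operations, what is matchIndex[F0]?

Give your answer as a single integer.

Answer: 3

Derivation:
Op 1: append 3 -> log_len=3
Op 2: F0 acks idx 2 -> match: F0=2 F1=0; commitIndex=2
Op 3: F1 acks idx 2 -> match: F0=2 F1=2; commitIndex=2
Op 4: F0 acks idx 1 -> match: F0=2 F1=2; commitIndex=2
Op 5: F1 acks idx 2 -> match: F0=2 F1=2; commitIndex=2
Op 6: F0 acks idx 3 -> match: F0=3 F1=2; commitIndex=3
Op 7: F0 acks idx 3 -> match: F0=3 F1=2; commitIndex=3
Op 8: F1 acks idx 3 -> match: F0=3 F1=3; commitIndex=3
Op 9: append 1 -> log_len=4
Op 10: F1 acks idx 4 -> match: F0=3 F1=4; commitIndex=4
Op 11: append 2 -> log_len=6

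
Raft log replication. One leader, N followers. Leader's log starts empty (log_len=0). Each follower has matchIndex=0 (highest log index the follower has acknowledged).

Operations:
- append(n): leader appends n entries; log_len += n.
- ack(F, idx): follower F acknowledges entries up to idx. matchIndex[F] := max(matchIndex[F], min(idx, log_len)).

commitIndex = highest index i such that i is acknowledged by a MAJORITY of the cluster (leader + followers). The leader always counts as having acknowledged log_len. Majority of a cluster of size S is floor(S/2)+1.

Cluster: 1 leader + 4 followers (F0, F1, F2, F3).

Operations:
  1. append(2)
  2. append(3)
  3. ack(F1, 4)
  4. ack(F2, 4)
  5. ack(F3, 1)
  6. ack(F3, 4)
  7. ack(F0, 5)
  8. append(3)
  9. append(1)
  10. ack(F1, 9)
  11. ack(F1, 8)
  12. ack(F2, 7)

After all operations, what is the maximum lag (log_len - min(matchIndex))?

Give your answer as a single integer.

Op 1: append 2 -> log_len=2
Op 2: append 3 -> log_len=5
Op 3: F1 acks idx 4 -> match: F0=0 F1=4 F2=0 F3=0; commitIndex=0
Op 4: F2 acks idx 4 -> match: F0=0 F1=4 F2=4 F3=0; commitIndex=4
Op 5: F3 acks idx 1 -> match: F0=0 F1=4 F2=4 F3=1; commitIndex=4
Op 6: F3 acks idx 4 -> match: F0=0 F1=4 F2=4 F3=4; commitIndex=4
Op 7: F0 acks idx 5 -> match: F0=5 F1=4 F2=4 F3=4; commitIndex=4
Op 8: append 3 -> log_len=8
Op 9: append 1 -> log_len=9
Op 10: F1 acks idx 9 -> match: F0=5 F1=9 F2=4 F3=4; commitIndex=5
Op 11: F1 acks idx 8 -> match: F0=5 F1=9 F2=4 F3=4; commitIndex=5
Op 12: F2 acks idx 7 -> match: F0=5 F1=9 F2=7 F3=4; commitIndex=7

Answer: 5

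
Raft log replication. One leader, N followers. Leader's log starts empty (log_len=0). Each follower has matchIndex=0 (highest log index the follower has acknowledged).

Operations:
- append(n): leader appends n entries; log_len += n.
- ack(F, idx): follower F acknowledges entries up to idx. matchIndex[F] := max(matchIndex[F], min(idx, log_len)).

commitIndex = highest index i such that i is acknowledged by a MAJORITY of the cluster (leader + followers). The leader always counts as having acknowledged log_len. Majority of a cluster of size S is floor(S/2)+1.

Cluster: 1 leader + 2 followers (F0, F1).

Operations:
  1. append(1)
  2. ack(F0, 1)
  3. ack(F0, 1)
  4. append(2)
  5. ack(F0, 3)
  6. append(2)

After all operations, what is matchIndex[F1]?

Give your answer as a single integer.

Answer: 0

Derivation:
Op 1: append 1 -> log_len=1
Op 2: F0 acks idx 1 -> match: F0=1 F1=0; commitIndex=1
Op 3: F0 acks idx 1 -> match: F0=1 F1=0; commitIndex=1
Op 4: append 2 -> log_len=3
Op 5: F0 acks idx 3 -> match: F0=3 F1=0; commitIndex=3
Op 6: append 2 -> log_len=5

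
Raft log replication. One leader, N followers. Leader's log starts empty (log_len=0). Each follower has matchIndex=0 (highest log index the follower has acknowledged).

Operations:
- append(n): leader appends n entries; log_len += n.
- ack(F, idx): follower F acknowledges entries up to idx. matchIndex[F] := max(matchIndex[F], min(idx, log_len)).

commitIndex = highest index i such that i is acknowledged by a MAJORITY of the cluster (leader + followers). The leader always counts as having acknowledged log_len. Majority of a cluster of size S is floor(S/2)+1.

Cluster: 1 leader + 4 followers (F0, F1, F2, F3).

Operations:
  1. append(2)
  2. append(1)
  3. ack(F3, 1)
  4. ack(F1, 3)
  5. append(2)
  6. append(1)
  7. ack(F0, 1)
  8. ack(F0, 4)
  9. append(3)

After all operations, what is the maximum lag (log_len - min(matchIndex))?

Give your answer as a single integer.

Answer: 9

Derivation:
Op 1: append 2 -> log_len=2
Op 2: append 1 -> log_len=3
Op 3: F3 acks idx 1 -> match: F0=0 F1=0 F2=0 F3=1; commitIndex=0
Op 4: F1 acks idx 3 -> match: F0=0 F1=3 F2=0 F3=1; commitIndex=1
Op 5: append 2 -> log_len=5
Op 6: append 1 -> log_len=6
Op 7: F0 acks idx 1 -> match: F0=1 F1=3 F2=0 F3=1; commitIndex=1
Op 8: F0 acks idx 4 -> match: F0=4 F1=3 F2=0 F3=1; commitIndex=3
Op 9: append 3 -> log_len=9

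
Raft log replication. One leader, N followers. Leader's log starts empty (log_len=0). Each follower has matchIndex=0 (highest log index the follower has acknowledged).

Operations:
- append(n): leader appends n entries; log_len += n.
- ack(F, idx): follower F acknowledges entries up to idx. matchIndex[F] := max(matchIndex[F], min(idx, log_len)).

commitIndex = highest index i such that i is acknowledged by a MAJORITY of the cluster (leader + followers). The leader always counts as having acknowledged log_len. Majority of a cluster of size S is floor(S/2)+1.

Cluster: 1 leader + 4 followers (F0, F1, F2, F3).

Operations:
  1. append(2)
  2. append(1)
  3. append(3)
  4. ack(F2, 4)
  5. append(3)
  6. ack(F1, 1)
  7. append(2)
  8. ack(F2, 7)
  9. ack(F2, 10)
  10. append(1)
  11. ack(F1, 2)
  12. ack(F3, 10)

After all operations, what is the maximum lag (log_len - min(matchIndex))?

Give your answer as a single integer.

Answer: 12

Derivation:
Op 1: append 2 -> log_len=2
Op 2: append 1 -> log_len=3
Op 3: append 3 -> log_len=6
Op 4: F2 acks idx 4 -> match: F0=0 F1=0 F2=4 F3=0; commitIndex=0
Op 5: append 3 -> log_len=9
Op 6: F1 acks idx 1 -> match: F0=0 F1=1 F2=4 F3=0; commitIndex=1
Op 7: append 2 -> log_len=11
Op 8: F2 acks idx 7 -> match: F0=0 F1=1 F2=7 F3=0; commitIndex=1
Op 9: F2 acks idx 10 -> match: F0=0 F1=1 F2=10 F3=0; commitIndex=1
Op 10: append 1 -> log_len=12
Op 11: F1 acks idx 2 -> match: F0=0 F1=2 F2=10 F3=0; commitIndex=2
Op 12: F3 acks idx 10 -> match: F0=0 F1=2 F2=10 F3=10; commitIndex=10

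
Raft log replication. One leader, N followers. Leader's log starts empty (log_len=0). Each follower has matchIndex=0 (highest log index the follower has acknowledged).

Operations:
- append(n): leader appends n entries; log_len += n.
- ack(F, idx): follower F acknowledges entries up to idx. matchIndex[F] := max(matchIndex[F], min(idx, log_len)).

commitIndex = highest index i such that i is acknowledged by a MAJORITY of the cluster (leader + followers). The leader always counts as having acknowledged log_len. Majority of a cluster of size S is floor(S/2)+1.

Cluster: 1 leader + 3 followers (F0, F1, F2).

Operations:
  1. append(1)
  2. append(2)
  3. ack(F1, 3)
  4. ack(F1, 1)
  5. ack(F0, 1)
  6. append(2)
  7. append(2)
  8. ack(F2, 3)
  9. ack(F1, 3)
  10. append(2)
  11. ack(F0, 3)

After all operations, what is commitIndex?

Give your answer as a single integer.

Op 1: append 1 -> log_len=1
Op 2: append 2 -> log_len=3
Op 3: F1 acks idx 3 -> match: F0=0 F1=3 F2=0; commitIndex=0
Op 4: F1 acks idx 1 -> match: F0=0 F1=3 F2=0; commitIndex=0
Op 5: F0 acks idx 1 -> match: F0=1 F1=3 F2=0; commitIndex=1
Op 6: append 2 -> log_len=5
Op 7: append 2 -> log_len=7
Op 8: F2 acks idx 3 -> match: F0=1 F1=3 F2=3; commitIndex=3
Op 9: F1 acks idx 3 -> match: F0=1 F1=3 F2=3; commitIndex=3
Op 10: append 2 -> log_len=9
Op 11: F0 acks idx 3 -> match: F0=3 F1=3 F2=3; commitIndex=3

Answer: 3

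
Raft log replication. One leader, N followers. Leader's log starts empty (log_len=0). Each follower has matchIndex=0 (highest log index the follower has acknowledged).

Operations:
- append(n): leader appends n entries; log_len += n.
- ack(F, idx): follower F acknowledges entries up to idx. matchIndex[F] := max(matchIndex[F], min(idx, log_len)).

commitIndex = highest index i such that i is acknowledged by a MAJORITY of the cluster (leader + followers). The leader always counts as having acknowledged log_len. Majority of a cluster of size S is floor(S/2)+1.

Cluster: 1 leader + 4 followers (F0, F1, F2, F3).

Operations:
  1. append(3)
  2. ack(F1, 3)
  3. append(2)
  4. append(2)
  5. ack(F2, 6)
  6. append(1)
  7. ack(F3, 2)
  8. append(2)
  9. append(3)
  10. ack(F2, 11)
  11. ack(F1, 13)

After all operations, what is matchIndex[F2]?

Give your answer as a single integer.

Op 1: append 3 -> log_len=3
Op 2: F1 acks idx 3 -> match: F0=0 F1=3 F2=0 F3=0; commitIndex=0
Op 3: append 2 -> log_len=5
Op 4: append 2 -> log_len=7
Op 5: F2 acks idx 6 -> match: F0=0 F1=3 F2=6 F3=0; commitIndex=3
Op 6: append 1 -> log_len=8
Op 7: F3 acks idx 2 -> match: F0=0 F1=3 F2=6 F3=2; commitIndex=3
Op 8: append 2 -> log_len=10
Op 9: append 3 -> log_len=13
Op 10: F2 acks idx 11 -> match: F0=0 F1=3 F2=11 F3=2; commitIndex=3
Op 11: F1 acks idx 13 -> match: F0=0 F1=13 F2=11 F3=2; commitIndex=11

Answer: 11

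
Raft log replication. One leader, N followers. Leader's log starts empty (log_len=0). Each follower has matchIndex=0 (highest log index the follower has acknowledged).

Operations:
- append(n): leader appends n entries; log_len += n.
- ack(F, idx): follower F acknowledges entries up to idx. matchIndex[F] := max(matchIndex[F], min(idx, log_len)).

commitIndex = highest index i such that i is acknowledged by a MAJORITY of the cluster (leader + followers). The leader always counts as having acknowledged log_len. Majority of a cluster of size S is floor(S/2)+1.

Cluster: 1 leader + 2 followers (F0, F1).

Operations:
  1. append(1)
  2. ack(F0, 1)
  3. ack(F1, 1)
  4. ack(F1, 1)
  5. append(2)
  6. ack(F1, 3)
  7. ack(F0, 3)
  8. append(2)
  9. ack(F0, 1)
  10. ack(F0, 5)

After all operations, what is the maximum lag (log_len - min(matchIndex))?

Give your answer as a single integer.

Op 1: append 1 -> log_len=1
Op 2: F0 acks idx 1 -> match: F0=1 F1=0; commitIndex=1
Op 3: F1 acks idx 1 -> match: F0=1 F1=1; commitIndex=1
Op 4: F1 acks idx 1 -> match: F0=1 F1=1; commitIndex=1
Op 5: append 2 -> log_len=3
Op 6: F1 acks idx 3 -> match: F0=1 F1=3; commitIndex=3
Op 7: F0 acks idx 3 -> match: F0=3 F1=3; commitIndex=3
Op 8: append 2 -> log_len=5
Op 9: F0 acks idx 1 -> match: F0=3 F1=3; commitIndex=3
Op 10: F0 acks idx 5 -> match: F0=5 F1=3; commitIndex=5

Answer: 2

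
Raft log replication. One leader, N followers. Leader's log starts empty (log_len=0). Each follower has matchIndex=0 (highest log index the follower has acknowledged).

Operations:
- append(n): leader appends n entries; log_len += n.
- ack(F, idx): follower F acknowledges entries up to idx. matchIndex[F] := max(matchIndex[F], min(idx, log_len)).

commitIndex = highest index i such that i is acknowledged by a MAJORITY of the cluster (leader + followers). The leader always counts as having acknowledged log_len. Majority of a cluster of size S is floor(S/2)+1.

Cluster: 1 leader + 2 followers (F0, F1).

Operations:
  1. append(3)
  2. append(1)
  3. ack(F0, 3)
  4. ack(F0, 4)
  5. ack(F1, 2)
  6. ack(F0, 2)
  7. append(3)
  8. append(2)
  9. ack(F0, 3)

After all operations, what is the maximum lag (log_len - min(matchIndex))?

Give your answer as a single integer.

Op 1: append 3 -> log_len=3
Op 2: append 1 -> log_len=4
Op 3: F0 acks idx 3 -> match: F0=3 F1=0; commitIndex=3
Op 4: F0 acks idx 4 -> match: F0=4 F1=0; commitIndex=4
Op 5: F1 acks idx 2 -> match: F0=4 F1=2; commitIndex=4
Op 6: F0 acks idx 2 -> match: F0=4 F1=2; commitIndex=4
Op 7: append 3 -> log_len=7
Op 8: append 2 -> log_len=9
Op 9: F0 acks idx 3 -> match: F0=4 F1=2; commitIndex=4

Answer: 7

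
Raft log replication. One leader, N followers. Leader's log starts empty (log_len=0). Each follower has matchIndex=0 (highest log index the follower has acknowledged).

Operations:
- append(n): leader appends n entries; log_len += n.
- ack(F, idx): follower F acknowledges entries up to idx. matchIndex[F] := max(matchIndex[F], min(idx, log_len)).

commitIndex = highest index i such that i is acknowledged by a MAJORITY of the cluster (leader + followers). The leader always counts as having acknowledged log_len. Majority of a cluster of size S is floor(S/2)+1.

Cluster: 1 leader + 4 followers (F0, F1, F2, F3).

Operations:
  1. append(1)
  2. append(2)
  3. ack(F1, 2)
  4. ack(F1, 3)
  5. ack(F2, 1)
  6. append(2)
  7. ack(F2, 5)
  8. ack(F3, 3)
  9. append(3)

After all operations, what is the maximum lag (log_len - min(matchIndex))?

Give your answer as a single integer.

Answer: 8

Derivation:
Op 1: append 1 -> log_len=1
Op 2: append 2 -> log_len=3
Op 3: F1 acks idx 2 -> match: F0=0 F1=2 F2=0 F3=0; commitIndex=0
Op 4: F1 acks idx 3 -> match: F0=0 F1=3 F2=0 F3=0; commitIndex=0
Op 5: F2 acks idx 1 -> match: F0=0 F1=3 F2=1 F3=0; commitIndex=1
Op 6: append 2 -> log_len=5
Op 7: F2 acks idx 5 -> match: F0=0 F1=3 F2=5 F3=0; commitIndex=3
Op 8: F3 acks idx 3 -> match: F0=0 F1=3 F2=5 F3=3; commitIndex=3
Op 9: append 3 -> log_len=8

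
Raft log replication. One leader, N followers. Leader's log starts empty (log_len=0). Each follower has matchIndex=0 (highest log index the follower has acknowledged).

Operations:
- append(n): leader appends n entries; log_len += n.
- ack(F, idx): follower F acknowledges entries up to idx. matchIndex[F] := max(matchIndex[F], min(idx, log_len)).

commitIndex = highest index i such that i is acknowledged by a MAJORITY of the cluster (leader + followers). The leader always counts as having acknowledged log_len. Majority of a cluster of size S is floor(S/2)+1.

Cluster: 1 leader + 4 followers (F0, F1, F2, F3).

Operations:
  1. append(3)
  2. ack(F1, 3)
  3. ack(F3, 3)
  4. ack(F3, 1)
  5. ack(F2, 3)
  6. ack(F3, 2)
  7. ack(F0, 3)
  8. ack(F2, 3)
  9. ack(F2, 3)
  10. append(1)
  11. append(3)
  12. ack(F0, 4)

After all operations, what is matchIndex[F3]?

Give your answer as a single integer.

Answer: 3

Derivation:
Op 1: append 3 -> log_len=3
Op 2: F1 acks idx 3 -> match: F0=0 F1=3 F2=0 F3=0; commitIndex=0
Op 3: F3 acks idx 3 -> match: F0=0 F1=3 F2=0 F3=3; commitIndex=3
Op 4: F3 acks idx 1 -> match: F0=0 F1=3 F2=0 F3=3; commitIndex=3
Op 5: F2 acks idx 3 -> match: F0=0 F1=3 F2=3 F3=3; commitIndex=3
Op 6: F3 acks idx 2 -> match: F0=0 F1=3 F2=3 F3=3; commitIndex=3
Op 7: F0 acks idx 3 -> match: F0=3 F1=3 F2=3 F3=3; commitIndex=3
Op 8: F2 acks idx 3 -> match: F0=3 F1=3 F2=3 F3=3; commitIndex=3
Op 9: F2 acks idx 3 -> match: F0=3 F1=3 F2=3 F3=3; commitIndex=3
Op 10: append 1 -> log_len=4
Op 11: append 3 -> log_len=7
Op 12: F0 acks idx 4 -> match: F0=4 F1=3 F2=3 F3=3; commitIndex=3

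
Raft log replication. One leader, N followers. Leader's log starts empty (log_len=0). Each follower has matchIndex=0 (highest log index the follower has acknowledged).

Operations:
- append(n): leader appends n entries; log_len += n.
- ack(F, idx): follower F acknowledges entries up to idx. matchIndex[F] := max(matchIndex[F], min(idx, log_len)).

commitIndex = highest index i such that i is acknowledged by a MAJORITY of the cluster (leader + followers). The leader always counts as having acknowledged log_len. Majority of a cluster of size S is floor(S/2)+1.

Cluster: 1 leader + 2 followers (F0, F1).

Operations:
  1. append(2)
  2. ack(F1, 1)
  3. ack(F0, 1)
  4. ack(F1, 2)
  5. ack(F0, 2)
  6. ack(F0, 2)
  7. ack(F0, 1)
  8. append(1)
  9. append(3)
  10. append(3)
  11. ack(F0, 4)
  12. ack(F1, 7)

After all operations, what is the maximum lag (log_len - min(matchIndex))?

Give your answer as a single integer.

Answer: 5

Derivation:
Op 1: append 2 -> log_len=2
Op 2: F1 acks idx 1 -> match: F0=0 F1=1; commitIndex=1
Op 3: F0 acks idx 1 -> match: F0=1 F1=1; commitIndex=1
Op 4: F1 acks idx 2 -> match: F0=1 F1=2; commitIndex=2
Op 5: F0 acks idx 2 -> match: F0=2 F1=2; commitIndex=2
Op 6: F0 acks idx 2 -> match: F0=2 F1=2; commitIndex=2
Op 7: F0 acks idx 1 -> match: F0=2 F1=2; commitIndex=2
Op 8: append 1 -> log_len=3
Op 9: append 3 -> log_len=6
Op 10: append 3 -> log_len=9
Op 11: F0 acks idx 4 -> match: F0=4 F1=2; commitIndex=4
Op 12: F1 acks idx 7 -> match: F0=4 F1=7; commitIndex=7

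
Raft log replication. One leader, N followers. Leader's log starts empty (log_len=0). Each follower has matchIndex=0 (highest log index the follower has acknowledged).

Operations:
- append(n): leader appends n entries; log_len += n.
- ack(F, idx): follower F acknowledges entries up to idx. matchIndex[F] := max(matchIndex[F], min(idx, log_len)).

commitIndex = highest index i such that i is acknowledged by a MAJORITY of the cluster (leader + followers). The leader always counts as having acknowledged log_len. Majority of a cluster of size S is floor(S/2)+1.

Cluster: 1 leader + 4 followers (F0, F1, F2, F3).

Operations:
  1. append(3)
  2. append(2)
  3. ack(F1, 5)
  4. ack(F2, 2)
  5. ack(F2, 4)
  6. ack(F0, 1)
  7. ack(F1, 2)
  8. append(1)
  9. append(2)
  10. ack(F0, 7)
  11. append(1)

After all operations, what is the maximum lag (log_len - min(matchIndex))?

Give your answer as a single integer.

Op 1: append 3 -> log_len=3
Op 2: append 2 -> log_len=5
Op 3: F1 acks idx 5 -> match: F0=0 F1=5 F2=0 F3=0; commitIndex=0
Op 4: F2 acks idx 2 -> match: F0=0 F1=5 F2=2 F3=0; commitIndex=2
Op 5: F2 acks idx 4 -> match: F0=0 F1=5 F2=4 F3=0; commitIndex=4
Op 6: F0 acks idx 1 -> match: F0=1 F1=5 F2=4 F3=0; commitIndex=4
Op 7: F1 acks idx 2 -> match: F0=1 F1=5 F2=4 F3=0; commitIndex=4
Op 8: append 1 -> log_len=6
Op 9: append 2 -> log_len=8
Op 10: F0 acks idx 7 -> match: F0=7 F1=5 F2=4 F3=0; commitIndex=5
Op 11: append 1 -> log_len=9

Answer: 9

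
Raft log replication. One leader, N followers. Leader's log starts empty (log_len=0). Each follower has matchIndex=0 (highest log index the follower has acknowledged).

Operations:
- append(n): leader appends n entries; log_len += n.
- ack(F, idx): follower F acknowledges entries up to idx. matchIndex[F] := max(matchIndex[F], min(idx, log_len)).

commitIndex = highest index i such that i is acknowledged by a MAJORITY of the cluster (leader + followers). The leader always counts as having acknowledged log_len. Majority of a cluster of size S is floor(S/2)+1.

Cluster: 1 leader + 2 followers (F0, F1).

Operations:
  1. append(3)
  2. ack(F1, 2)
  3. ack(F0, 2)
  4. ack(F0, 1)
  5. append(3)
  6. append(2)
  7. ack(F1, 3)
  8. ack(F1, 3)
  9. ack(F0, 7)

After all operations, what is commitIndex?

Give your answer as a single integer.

Op 1: append 3 -> log_len=3
Op 2: F1 acks idx 2 -> match: F0=0 F1=2; commitIndex=2
Op 3: F0 acks idx 2 -> match: F0=2 F1=2; commitIndex=2
Op 4: F0 acks idx 1 -> match: F0=2 F1=2; commitIndex=2
Op 5: append 3 -> log_len=6
Op 6: append 2 -> log_len=8
Op 7: F1 acks idx 3 -> match: F0=2 F1=3; commitIndex=3
Op 8: F1 acks idx 3 -> match: F0=2 F1=3; commitIndex=3
Op 9: F0 acks idx 7 -> match: F0=7 F1=3; commitIndex=7

Answer: 7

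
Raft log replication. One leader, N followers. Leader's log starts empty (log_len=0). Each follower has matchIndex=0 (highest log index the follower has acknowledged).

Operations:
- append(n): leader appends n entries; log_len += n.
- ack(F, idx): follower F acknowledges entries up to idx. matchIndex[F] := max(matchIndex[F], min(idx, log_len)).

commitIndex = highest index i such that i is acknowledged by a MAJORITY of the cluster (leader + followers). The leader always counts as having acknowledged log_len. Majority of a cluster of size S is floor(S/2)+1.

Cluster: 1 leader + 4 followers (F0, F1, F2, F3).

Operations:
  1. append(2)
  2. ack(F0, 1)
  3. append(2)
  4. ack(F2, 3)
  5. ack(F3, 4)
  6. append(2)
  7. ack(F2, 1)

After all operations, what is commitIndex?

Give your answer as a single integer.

Op 1: append 2 -> log_len=2
Op 2: F0 acks idx 1 -> match: F0=1 F1=0 F2=0 F3=0; commitIndex=0
Op 3: append 2 -> log_len=4
Op 4: F2 acks idx 3 -> match: F0=1 F1=0 F2=3 F3=0; commitIndex=1
Op 5: F3 acks idx 4 -> match: F0=1 F1=0 F2=3 F3=4; commitIndex=3
Op 6: append 2 -> log_len=6
Op 7: F2 acks idx 1 -> match: F0=1 F1=0 F2=3 F3=4; commitIndex=3

Answer: 3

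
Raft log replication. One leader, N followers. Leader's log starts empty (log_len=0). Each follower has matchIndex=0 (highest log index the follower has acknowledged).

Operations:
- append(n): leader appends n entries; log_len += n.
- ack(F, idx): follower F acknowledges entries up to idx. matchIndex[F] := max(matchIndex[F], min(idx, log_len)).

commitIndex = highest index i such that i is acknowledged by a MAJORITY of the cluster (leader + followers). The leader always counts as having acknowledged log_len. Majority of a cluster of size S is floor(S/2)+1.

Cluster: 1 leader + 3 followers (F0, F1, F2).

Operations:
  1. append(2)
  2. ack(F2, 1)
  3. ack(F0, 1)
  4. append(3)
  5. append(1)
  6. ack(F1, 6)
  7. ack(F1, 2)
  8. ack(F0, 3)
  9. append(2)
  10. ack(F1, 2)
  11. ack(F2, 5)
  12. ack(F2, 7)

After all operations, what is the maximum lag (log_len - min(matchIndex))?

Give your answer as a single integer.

Op 1: append 2 -> log_len=2
Op 2: F2 acks idx 1 -> match: F0=0 F1=0 F2=1; commitIndex=0
Op 3: F0 acks idx 1 -> match: F0=1 F1=0 F2=1; commitIndex=1
Op 4: append 3 -> log_len=5
Op 5: append 1 -> log_len=6
Op 6: F1 acks idx 6 -> match: F0=1 F1=6 F2=1; commitIndex=1
Op 7: F1 acks idx 2 -> match: F0=1 F1=6 F2=1; commitIndex=1
Op 8: F0 acks idx 3 -> match: F0=3 F1=6 F2=1; commitIndex=3
Op 9: append 2 -> log_len=8
Op 10: F1 acks idx 2 -> match: F0=3 F1=6 F2=1; commitIndex=3
Op 11: F2 acks idx 5 -> match: F0=3 F1=6 F2=5; commitIndex=5
Op 12: F2 acks idx 7 -> match: F0=3 F1=6 F2=7; commitIndex=6

Answer: 5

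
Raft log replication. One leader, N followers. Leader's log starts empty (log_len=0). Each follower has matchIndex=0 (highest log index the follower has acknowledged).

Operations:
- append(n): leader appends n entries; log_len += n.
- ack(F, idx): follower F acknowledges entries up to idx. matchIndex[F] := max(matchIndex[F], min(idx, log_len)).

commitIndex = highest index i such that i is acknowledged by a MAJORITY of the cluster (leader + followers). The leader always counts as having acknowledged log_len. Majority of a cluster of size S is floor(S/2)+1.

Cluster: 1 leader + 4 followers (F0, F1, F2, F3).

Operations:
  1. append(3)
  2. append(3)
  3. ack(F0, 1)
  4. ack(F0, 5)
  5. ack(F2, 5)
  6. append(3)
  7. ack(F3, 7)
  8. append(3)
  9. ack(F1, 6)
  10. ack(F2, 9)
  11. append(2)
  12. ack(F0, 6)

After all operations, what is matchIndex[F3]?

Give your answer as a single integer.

Op 1: append 3 -> log_len=3
Op 2: append 3 -> log_len=6
Op 3: F0 acks idx 1 -> match: F0=1 F1=0 F2=0 F3=0; commitIndex=0
Op 4: F0 acks idx 5 -> match: F0=5 F1=0 F2=0 F3=0; commitIndex=0
Op 5: F2 acks idx 5 -> match: F0=5 F1=0 F2=5 F3=0; commitIndex=5
Op 6: append 3 -> log_len=9
Op 7: F3 acks idx 7 -> match: F0=5 F1=0 F2=5 F3=7; commitIndex=5
Op 8: append 3 -> log_len=12
Op 9: F1 acks idx 6 -> match: F0=5 F1=6 F2=5 F3=7; commitIndex=6
Op 10: F2 acks idx 9 -> match: F0=5 F1=6 F2=9 F3=7; commitIndex=7
Op 11: append 2 -> log_len=14
Op 12: F0 acks idx 6 -> match: F0=6 F1=6 F2=9 F3=7; commitIndex=7

Answer: 7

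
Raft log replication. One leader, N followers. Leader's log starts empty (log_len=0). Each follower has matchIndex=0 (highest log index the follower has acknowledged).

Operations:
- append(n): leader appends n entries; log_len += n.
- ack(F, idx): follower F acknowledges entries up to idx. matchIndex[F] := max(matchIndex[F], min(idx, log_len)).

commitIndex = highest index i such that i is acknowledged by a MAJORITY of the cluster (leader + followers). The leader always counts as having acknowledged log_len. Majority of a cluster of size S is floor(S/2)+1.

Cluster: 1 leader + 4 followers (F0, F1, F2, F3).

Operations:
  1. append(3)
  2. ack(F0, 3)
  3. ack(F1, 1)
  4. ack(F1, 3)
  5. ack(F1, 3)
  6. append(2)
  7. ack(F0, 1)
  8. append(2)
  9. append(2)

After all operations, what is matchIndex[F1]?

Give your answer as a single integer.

Answer: 3

Derivation:
Op 1: append 3 -> log_len=3
Op 2: F0 acks idx 3 -> match: F0=3 F1=0 F2=0 F3=0; commitIndex=0
Op 3: F1 acks idx 1 -> match: F0=3 F1=1 F2=0 F3=0; commitIndex=1
Op 4: F1 acks idx 3 -> match: F0=3 F1=3 F2=0 F3=0; commitIndex=3
Op 5: F1 acks idx 3 -> match: F0=3 F1=3 F2=0 F3=0; commitIndex=3
Op 6: append 2 -> log_len=5
Op 7: F0 acks idx 1 -> match: F0=3 F1=3 F2=0 F3=0; commitIndex=3
Op 8: append 2 -> log_len=7
Op 9: append 2 -> log_len=9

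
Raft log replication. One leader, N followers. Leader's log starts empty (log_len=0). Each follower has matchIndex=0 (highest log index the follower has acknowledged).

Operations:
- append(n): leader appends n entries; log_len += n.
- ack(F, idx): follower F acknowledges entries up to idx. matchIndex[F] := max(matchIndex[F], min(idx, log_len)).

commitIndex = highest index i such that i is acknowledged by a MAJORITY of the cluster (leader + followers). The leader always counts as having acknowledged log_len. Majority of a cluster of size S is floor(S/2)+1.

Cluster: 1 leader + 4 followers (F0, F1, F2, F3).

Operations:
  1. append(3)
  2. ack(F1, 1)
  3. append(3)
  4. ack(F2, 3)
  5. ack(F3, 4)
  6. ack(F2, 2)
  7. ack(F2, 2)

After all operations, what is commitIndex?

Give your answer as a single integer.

Op 1: append 3 -> log_len=3
Op 2: F1 acks idx 1 -> match: F0=0 F1=1 F2=0 F3=0; commitIndex=0
Op 3: append 3 -> log_len=6
Op 4: F2 acks idx 3 -> match: F0=0 F1=1 F2=3 F3=0; commitIndex=1
Op 5: F3 acks idx 4 -> match: F0=0 F1=1 F2=3 F3=4; commitIndex=3
Op 6: F2 acks idx 2 -> match: F0=0 F1=1 F2=3 F3=4; commitIndex=3
Op 7: F2 acks idx 2 -> match: F0=0 F1=1 F2=3 F3=4; commitIndex=3

Answer: 3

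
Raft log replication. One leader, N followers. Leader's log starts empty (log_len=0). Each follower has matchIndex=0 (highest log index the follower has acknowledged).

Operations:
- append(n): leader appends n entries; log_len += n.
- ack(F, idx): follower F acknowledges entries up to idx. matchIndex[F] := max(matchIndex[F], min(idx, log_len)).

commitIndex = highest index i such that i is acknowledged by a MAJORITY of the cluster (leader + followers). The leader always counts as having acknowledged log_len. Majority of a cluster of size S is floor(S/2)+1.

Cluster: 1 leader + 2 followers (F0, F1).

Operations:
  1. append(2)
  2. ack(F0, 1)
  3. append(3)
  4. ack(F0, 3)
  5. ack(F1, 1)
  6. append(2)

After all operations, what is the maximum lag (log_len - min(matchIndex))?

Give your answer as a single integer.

Op 1: append 2 -> log_len=2
Op 2: F0 acks idx 1 -> match: F0=1 F1=0; commitIndex=1
Op 3: append 3 -> log_len=5
Op 4: F0 acks idx 3 -> match: F0=3 F1=0; commitIndex=3
Op 5: F1 acks idx 1 -> match: F0=3 F1=1; commitIndex=3
Op 6: append 2 -> log_len=7

Answer: 6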